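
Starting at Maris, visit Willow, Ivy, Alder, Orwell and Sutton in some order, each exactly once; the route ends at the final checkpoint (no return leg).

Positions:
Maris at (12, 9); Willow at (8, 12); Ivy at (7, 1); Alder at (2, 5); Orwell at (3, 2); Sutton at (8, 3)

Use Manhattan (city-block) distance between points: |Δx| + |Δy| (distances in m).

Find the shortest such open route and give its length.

There are 5! = 120 possible orderings.
Maris - Willow - Ivy - Alder - Orwell - Sutton: 7+12+9+4+6 = 38
Maris - Willow - Ivy - Alder - Sutton - Orwell: 7+12+9+8+6 = 42
Maris - Willow - Ivy - Orwell - Alder - Sutton: 7+12+5+4+8 = 36
Maris - Willow - Ivy - Orwell - Sutton - Alder: 7+12+5+6+8 = 38
Maris - Willow - Ivy - Sutton - Alder - Orwell: 7+12+3+8+4 = 34
Maris - Willow - Ivy - Sutton - Orwell - Alder: 7+12+3+6+4 = 32
Maris - Willow - Alder - Ivy - Orwell - Sutton: 7+13+9+5+6 = 40
Maris - Willow - Alder - Ivy - Sutton - Orwell: 7+13+9+3+6 = 38
Maris - Willow - Alder - Orwell - Ivy - Sutton: 7+13+4+5+3 = 32
Maris - Willow - Alder - Orwell - Sutton - Ivy: 7+13+4+6+3 = 33
Maris - Willow - Alder - Sutton - Ivy - Orwell: 7+13+8+3+5 = 36
Maris - Willow - Alder - Sutton - Orwell - Ivy: 7+13+8+6+5 = 39
Maris - Willow - Orwell - Ivy - Alder - Sutton: 7+15+5+9+8 = 44
Maris - Willow - Orwell - Ivy - Sutton - Alder: 7+15+5+3+8 = 38
… (106 more)
Maris - Willow - Sutton - Ivy - Orwell - Alder: 7+9+3+5+4 = 28  ← best
The minimum is 28.
One shortest path: Maris → Willow → Sutton → Ivy → Orwell → Alder.

Shortest open route: 28 m.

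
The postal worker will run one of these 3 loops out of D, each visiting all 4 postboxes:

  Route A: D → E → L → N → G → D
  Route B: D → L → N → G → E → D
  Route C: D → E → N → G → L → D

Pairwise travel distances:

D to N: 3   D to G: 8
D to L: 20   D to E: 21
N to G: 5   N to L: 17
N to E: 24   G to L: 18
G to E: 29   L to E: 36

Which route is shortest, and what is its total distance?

Route A: 21 + 36 + 17 + 5 + 8 = 87
Route B: 20 + 17 + 5 + 29 + 21 = 92
Route C: 21 + 24 + 5 + 18 + 20 = 88

Shortest is Route A, total 87.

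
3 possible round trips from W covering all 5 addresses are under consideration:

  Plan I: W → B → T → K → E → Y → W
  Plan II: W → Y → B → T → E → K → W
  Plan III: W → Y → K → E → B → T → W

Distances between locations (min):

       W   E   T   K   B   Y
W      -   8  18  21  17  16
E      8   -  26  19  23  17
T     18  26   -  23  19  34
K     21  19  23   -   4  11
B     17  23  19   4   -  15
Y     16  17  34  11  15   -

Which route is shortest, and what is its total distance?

Shortest is Plan III, total 106 min.

Plan I: 17 + 19 + 23 + 19 + 17 + 16 = 111
Plan II: 16 + 15 + 19 + 26 + 19 + 21 = 116
Plan III: 16 + 11 + 19 + 23 + 19 + 18 = 106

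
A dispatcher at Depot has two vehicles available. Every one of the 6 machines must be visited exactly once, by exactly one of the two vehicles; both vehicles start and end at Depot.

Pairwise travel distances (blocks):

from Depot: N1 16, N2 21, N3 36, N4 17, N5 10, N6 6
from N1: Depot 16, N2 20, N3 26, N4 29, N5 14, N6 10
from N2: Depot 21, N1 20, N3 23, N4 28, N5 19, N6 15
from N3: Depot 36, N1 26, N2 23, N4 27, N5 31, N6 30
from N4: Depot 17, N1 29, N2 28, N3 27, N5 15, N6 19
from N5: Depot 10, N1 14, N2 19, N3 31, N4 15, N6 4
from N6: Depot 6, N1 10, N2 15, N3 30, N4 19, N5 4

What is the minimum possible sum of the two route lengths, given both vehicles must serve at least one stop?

Check every non-empty split of the stops between the two vehicles; for each half take its own optimal tour:
  {N1} + {N2, N3, N4, N5, N6}: 32 + 96 = 128
  {N2} + {N1, N3, N4, N5, N6}: 42 + 94 = 136
  {N1, N2} + {N3, N4, N5, N6}: 57 + 85 = 142
  {N3} + {N1, N2, N4, N5, N6}: 72 + 87 = 159
  {N1, N3} + {N2, N4, N5, N6}: 78 + 72 = 150
  {N2, N3} + {N1, N4, N5, N6}: 80 + 62 = 142
  … (31 splits in total)
  {N1, N2, N3, N4} + {N5, N6}: 103 + 20 = 123  ← best
Best: vehicle 1 Depot → N1 → N2 → N3 → N4 → Depot = 103; vehicle 2 Depot → N5 → N6 → Depot = 20; combined 123.

Minimum combined distance: 123 blocks.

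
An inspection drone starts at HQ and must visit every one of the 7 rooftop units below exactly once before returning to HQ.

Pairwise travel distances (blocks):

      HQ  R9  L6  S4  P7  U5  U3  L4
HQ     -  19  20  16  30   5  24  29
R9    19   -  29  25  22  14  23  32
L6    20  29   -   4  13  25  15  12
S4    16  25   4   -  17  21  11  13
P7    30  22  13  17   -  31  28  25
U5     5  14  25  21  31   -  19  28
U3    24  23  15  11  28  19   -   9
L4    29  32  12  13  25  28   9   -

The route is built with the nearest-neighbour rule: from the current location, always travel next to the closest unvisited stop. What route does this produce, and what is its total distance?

107 blocks along HQ → U5 → R9 → P7 → L6 → S4 → U3 → L4 → HQ.

From HQ: distances to unvisited — U5=5, S4=16, R9=19, L6=20, U3=24, L4=29, P7=30. Nearest is U5 (5).
From U5: distances to unvisited — R9=14, U3=19, S4=21, L6=25, L4=28, P7=31. Nearest is R9 (14).
From R9: distances to unvisited — P7=22, U3=23, S4=25, L6=29, L4=32. Nearest is P7 (22).
From P7: distances to unvisited — L6=13, S4=17, L4=25, U3=28. Nearest is L6 (13).
From L6: distances to unvisited — S4=4, L4=12, U3=15. Nearest is S4 (4).
From S4: distances to unvisited — U3=11, L4=13. Nearest is U3 (11).
From U3: distances to unvisited — L4=9. Nearest is L4 (9).
Return L4→HQ: 29.
Total = 5 + 14 + 22 + 13 + 4 + 11 + 9 + 29 = 107.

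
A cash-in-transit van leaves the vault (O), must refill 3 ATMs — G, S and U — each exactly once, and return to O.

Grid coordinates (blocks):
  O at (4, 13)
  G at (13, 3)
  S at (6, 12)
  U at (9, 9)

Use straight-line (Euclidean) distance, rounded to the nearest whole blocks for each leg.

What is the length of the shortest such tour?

O - G - S - U - O: 13+11+4+6 = 34
O - G - U - S - O: 13+7+4+2 = 26
O - S - G - U - O: 2+11+7+6 = 26
The minimum is 26.
One optimal route: O → G → U → S → O (or its reverse).

Minimum total distance: 26 blocks.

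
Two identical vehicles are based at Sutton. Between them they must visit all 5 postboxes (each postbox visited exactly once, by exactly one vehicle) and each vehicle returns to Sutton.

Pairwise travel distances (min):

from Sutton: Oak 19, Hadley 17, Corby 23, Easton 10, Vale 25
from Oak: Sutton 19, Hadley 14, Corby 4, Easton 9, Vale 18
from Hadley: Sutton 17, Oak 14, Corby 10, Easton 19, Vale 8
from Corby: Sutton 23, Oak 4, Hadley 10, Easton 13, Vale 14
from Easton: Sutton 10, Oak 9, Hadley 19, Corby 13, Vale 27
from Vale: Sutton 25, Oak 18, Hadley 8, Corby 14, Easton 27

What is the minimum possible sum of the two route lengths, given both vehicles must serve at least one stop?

Try each way of splitting the stops between the two vehicles (each non-empty) and, for each split, find the best tour for each vehicle:
  {Oak} + {Hadley, Corby, Easton, Vale}: 38 + 62 = 100
  {Hadley} + {Oak, Corby, Easton, Vale}: 34 + 62 = 96
  {Oak, Hadley} + {Corby, Easton, Vale}: 50 + 62 = 112
  {Corby} + {Oak, Hadley, Easton, Vale}: 46 + 62 = 108
  {Oak, Corby} + {Hadley, Easton, Vale}: 46 + 62 = 108
  {Hadley, Corby} + {Oak, Easton, Vale}: 50 + 62 = 112
  … (15 splits in total)
  {Easton} + {Oak, Hadley, Corby, Vale}: 20 + 62 = 82  ← best
Best: vehicle 1 Sutton → Easton → Sutton = 20; vehicle 2 Sutton → Oak → Corby → Vale → Hadley → Sutton = 62; combined 82.

82 min — the smallest possible combined total.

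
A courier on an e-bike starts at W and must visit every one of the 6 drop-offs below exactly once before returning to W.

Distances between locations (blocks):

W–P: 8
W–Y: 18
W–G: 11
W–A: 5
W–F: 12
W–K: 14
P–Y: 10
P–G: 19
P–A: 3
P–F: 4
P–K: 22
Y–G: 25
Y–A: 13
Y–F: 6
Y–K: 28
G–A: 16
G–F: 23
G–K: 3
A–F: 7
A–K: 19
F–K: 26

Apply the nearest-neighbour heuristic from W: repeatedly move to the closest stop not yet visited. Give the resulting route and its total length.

60 blocks along W → A → P → F → Y → G → K → W.

At W the remaining stops are A 5, P 8, G 11, F 12, K 14, Y 18; go to A.
At A the remaining stops are P 3, F 7, Y 13, G 16, K 19; go to P.
At P the remaining stops are F 4, Y 10, G 19, K 22; go to F.
At F the remaining stops are Y 6, G 23, K 26; go to Y.
At Y the remaining stops are G 25, K 28; go to G.
At G the remaining stops are K 3; go to K.
Return K→W: 14.
Total = 5 + 3 + 4 + 6 + 25 + 3 + 14 = 60.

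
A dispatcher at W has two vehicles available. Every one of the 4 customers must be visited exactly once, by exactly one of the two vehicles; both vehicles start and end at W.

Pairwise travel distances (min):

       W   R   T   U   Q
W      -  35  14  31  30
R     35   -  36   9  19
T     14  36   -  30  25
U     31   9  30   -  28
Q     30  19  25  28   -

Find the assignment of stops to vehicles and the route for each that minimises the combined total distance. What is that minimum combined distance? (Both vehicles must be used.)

117 min — the smallest possible combined total.

Check every non-empty split of the stops between the two vehicles; for each half take its own optimal tour:
  {R} + {T, U, Q}: 70 + 98 = 168
  {T} + {R, U, Q}: 28 + 89 = 117
  {R, T} + {U, Q}: 85 + 89 = 174
  {U} + {R, T, Q}: 62 + 93 = 155
  {R, U} + {T, Q}: 75 + 69 = 144
  {T, U} + {R, Q}: 75 + 84 = 159
  … (7 splits in total)
Best: vehicle 1 W → T → W = 28; vehicle 2 W → U → R → Q → W = 89; combined 117.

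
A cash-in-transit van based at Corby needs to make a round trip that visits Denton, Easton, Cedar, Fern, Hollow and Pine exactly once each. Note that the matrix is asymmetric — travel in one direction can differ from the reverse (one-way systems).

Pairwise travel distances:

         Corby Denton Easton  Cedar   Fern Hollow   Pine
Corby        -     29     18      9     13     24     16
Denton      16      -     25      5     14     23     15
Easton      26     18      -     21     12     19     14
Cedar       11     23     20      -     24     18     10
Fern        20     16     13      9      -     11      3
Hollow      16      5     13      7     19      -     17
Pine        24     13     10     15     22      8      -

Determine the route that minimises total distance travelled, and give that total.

Corby-Denton-Easton-Cedar-Fern-Hollow-Pine-Corby: 29+25+21+24+11+17+24 = 151
Corby-Denton-Easton-Cedar-Fern-Pine-Hollow-Corby: 29+25+21+24+3+8+16 = 126
Corby-Denton-Easton-Cedar-Hollow-Fern-Pine-Corby: 29+25+21+18+19+3+24 = 139
Corby-Denton-Easton-Cedar-Hollow-Pine-Fern-Corby: 29+25+21+18+17+22+20 = 152
Corby-Denton-Easton-Cedar-Pine-Fern-Hollow-Corby: 29+25+21+10+22+11+16 = 134
Corby-Denton-Easton-Cedar-Pine-Hollow-Fern-Corby: 29+25+21+10+8+19+20 = 132
Corby-Denton-Easton-Fern-Cedar-Hollow-Pine-Corby: 29+25+12+9+18+17+24 = 134
Corby-Denton-Easton-Fern-Cedar-Pine-Hollow-Corby: 29+25+12+9+10+8+16 = 109
… (712 more)
Corby-Easton-Fern-Pine-Hollow-Denton-Cedar-Corby: 18+12+3+8+5+5+11 = 62  ← best
The minimum is 62.
One optimal route: Corby → Easton → Fern → Pine → Hollow → Denton → Cedar → Corby.

Minimum total distance: 62.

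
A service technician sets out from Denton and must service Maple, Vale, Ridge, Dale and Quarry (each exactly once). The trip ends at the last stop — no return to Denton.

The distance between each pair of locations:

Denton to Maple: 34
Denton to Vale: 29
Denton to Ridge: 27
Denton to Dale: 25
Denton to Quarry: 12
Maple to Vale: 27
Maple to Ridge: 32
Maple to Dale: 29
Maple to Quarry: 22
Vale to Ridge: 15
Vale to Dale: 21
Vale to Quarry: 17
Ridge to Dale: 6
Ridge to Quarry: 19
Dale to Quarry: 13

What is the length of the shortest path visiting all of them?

There are 5! = 120 possible orderings.
Denton→Maple→Vale→Ridge→Dale→Quarry: 34+27+15+6+13 = 95
Denton→Maple→Vale→Ridge→Quarry→Dale: 34+27+15+19+13 = 108
Denton→Maple→Vale→Dale→Ridge→Quarry: 34+27+21+6+19 = 107
Denton→Maple→Vale→Dale→Quarry→Ridge: 34+27+21+13+19 = 114
Denton→Maple→Vale→Quarry→Ridge→Dale: 34+27+17+19+6 = 103
Denton→Maple→Vale→Quarry→Dale→Ridge: 34+27+17+13+6 = 97
Denton→Maple→Ridge→Vale→Dale→Quarry: 34+32+15+21+13 = 115
Denton→Maple→Ridge→Vale→Quarry→Dale: 34+32+15+17+13 = 111
Denton→Maple→Ridge→Dale→Vale→Quarry: 34+32+6+21+17 = 110
Denton→Maple→Ridge→Dale→Quarry→Vale: 34+32+6+13+17 = 102
Denton→Maple→Ridge→Quarry→Vale→Dale: 34+32+19+17+21 = 123
Denton→Maple→Ridge→Quarry→Dale→Vale: 34+32+19+13+21 = 119
Denton→Maple→Dale→Vale→Ridge→Quarry: 34+29+21+15+19 = 118
Denton→Maple→Dale→Vale→Quarry→Ridge: 34+29+21+17+19 = 120
… (106 more)
Denton→Quarry→Dale→Ridge→Vale→Maple: 12+13+6+15+27 = 73  ← best
The minimum is 73.
One shortest path: Denton → Quarry → Dale → Ridge → Vale → Maple.

Minimum one-way distance = 73.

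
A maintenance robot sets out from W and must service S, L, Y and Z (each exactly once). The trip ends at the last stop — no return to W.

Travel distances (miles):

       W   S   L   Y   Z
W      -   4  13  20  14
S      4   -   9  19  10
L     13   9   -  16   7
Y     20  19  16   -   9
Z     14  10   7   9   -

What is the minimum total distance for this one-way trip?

There are 4! = 24 possible orderings.
W → S → L → Y → Z: 4+9+16+9 = 38
W → S → L → Z → Y: 4+9+7+9 = 29
W → S → Y → L → Z: 4+19+16+7 = 46
W → S → Y → Z → L: 4+19+9+7 = 39
W → S → Z → L → Y: 4+10+7+16 = 37
W → S → Z → Y → L: 4+10+9+16 = 39
W → L → S → Y → Z: 13+9+19+9 = 50
W → L → S → Z → Y: 13+9+10+9 = 41
W → L → Y → S → Z: 13+16+19+10 = 58
W → L → Y → Z → S: 13+16+9+10 = 48
W → L → Z → S → Y: 13+7+10+19 = 49
W → L → Z → Y → S: 13+7+9+19 = 48
W → Y → S → L → Z: 20+19+9+7 = 55
W → Y → S → Z → L: 20+19+10+7 = 56
… (10 more)
The minimum is 29.
One shortest path: W → S → L → Z → Y.

Minimum one-way distance = 29 miles.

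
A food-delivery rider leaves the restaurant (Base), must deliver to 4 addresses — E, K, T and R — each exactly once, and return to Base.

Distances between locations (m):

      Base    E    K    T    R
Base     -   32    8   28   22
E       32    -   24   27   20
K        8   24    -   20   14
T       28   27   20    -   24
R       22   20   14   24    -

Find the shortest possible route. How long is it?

Minimum total distance: 97 m.

Base - E - K - T - R - Base: 32+24+20+24+22 = 122
Base - E - K - R - T - Base: 32+24+14+24+28 = 122
Base - E - T - K - R - Base: 32+27+20+14+22 = 115
Base - E - T - R - K - Base: 32+27+24+14+8 = 105
Base - E - R - K - T - Base: 32+20+14+20+28 = 114
Base - E - R - T - K - Base: 32+20+24+20+8 = 104
Base - K - E - T - R - Base: 8+24+27+24+22 = 105
Base - K - E - R - T - Base: 8+24+20+24+28 = 104
Base - K - T - E - R - Base: 8+20+27+20+22 = 97
Base - K - R - E - T - Base: 8+14+20+27+28 = 97
Base - T - E - K - R - Base: 28+27+24+14+22 = 115
Base - T - K - E - R - Base: 28+20+24+20+22 = 114
The minimum is 97.
One optimal route: Base → K → T → E → R → Base (or its reverse).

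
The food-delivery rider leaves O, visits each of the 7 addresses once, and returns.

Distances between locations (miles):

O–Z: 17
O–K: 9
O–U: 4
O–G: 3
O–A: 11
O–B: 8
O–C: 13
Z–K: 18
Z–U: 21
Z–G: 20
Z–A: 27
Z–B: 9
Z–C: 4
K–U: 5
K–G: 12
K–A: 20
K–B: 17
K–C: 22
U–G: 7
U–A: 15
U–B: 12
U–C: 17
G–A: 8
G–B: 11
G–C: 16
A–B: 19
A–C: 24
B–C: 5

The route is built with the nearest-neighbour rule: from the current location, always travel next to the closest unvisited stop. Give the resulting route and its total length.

From O: distances to unvisited — G=3, U=4, B=8, K=9, A=11, C=13, Z=17. Nearest is G (3).
From G: distances to unvisited — U=7, A=8, B=11, K=12, C=16, Z=20. Nearest is U (7).
From U: distances to unvisited — K=5, B=12, A=15, C=17, Z=21. Nearest is K (5).
From K: distances to unvisited — B=17, Z=18, A=20, C=22. Nearest is B (17).
From B: distances to unvisited — C=5, Z=9, A=19. Nearest is C (5).
From C: distances to unvisited — Z=4, A=24. Nearest is Z (4).
From Z: distances to unvisited — A=27. Nearest is A (27).
Return A→O: 11.
Total = 3 + 7 + 5 + 17 + 5 + 4 + 27 + 11 = 79.

79 miles along O → G → U → K → B → C → Z → A → O.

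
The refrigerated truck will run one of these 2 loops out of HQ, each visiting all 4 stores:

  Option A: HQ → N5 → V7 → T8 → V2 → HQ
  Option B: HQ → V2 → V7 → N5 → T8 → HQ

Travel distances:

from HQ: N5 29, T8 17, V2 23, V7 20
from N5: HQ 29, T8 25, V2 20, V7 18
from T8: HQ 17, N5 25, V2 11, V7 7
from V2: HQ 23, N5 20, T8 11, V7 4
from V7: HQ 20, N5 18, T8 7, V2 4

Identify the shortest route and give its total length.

Shortest is Option B, total 87.

Option A: 29 + 18 + 7 + 11 + 23 = 88
Option B: 23 + 4 + 18 + 25 + 17 = 87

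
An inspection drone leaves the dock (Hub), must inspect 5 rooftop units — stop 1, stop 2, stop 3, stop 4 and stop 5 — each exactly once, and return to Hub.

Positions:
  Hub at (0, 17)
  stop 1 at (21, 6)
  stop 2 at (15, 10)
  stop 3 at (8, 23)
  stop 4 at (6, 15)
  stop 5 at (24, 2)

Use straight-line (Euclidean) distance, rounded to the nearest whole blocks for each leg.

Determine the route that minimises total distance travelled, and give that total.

With 5 stops there are 5!/2 = 60 distinct round trips (a route and its reverse cost the same).
Hub - stop 1 - stop 2 - stop 3 - stop 4 - stop 5 - Hub: 24+7+15+8+22+28 = 104
Hub - stop 1 - stop 2 - stop 3 - stop 5 - stop 4 - Hub: 24+7+15+26+22+6 = 100
Hub - stop 1 - stop 2 - stop 4 - stop 3 - stop 5 - Hub: 24+7+10+8+26+28 = 103
Hub - stop 1 - stop 2 - stop 4 - stop 5 - stop 3 - Hub: 24+7+10+22+26+10 = 99
Hub - stop 1 - stop 2 - stop 5 - stop 3 - stop 4 - Hub: 24+7+12+26+8+6 = 83
Hub - stop 1 - stop 2 - stop 5 - stop 4 - stop 3 - Hub: 24+7+12+22+8+10 = 83
Hub - stop 1 - stop 3 - stop 2 - stop 4 - stop 5 - Hub: 24+21+15+10+22+28 = 120
Hub - stop 1 - stop 3 - stop 2 - stop 5 - stop 4 - Hub: 24+21+15+12+22+6 = 100
Hub - stop 1 - stop 3 - stop 4 - stop 2 - stop 5 - Hub: 24+21+8+10+12+28 = 103
Hub - stop 1 - stop 3 - stop 4 - stop 5 - stop 2 - Hub: 24+21+8+22+12+17 = 104
Hub - stop 1 - stop 3 - stop 5 - stop 2 - stop 4 - Hub: 24+21+26+12+10+6 = 99
Hub - stop 1 - stop 3 - stop 5 - stop 4 - stop 2 - Hub: 24+21+26+22+10+17 = 120
Hub - stop 1 - stop 4 - stop 2 - stop 3 - stop 5 - Hub: 24+17+10+15+26+28 = 120
Hub - stop 1 - stop 4 - stop 2 - stop 5 - stop 3 - Hub: 24+17+10+12+26+10 = 99
… (46 more)
Hub - stop 3 - stop 1 - stop 5 - stop 2 - stop 4 - Hub: 10+21+5+12+10+6 = 64  ← best
The minimum is 64.
One optimal route: Hub → stop 3 → stop 1 → stop 5 → stop 2 → stop 4 → Hub (or its reverse).

Minimum total distance: 64 blocks.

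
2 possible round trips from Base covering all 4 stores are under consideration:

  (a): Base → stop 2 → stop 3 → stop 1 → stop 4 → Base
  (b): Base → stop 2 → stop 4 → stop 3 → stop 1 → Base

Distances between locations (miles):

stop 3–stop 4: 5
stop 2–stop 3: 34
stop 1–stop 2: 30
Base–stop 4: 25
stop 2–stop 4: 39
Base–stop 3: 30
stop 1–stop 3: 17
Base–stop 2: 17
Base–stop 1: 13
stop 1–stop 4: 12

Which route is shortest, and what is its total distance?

(a): 17 + 34 + 17 + 12 + 25 = 105
(b): 17 + 39 + 5 + 17 + 13 = 91

Shortest is (b), total 91 miles.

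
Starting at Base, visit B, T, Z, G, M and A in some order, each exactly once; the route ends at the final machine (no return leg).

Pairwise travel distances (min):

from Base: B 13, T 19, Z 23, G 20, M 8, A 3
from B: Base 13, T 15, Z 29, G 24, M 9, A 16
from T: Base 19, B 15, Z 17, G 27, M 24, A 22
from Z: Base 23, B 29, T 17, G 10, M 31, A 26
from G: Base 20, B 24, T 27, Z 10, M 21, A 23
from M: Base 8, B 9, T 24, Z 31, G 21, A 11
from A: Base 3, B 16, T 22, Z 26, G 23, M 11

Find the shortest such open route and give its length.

There are 6! = 720 possible orderings.
Base → B → T → Z → G → M → A: 13+15+17+10+21+11 = 87
Base → B → T → Z → G → A → M: 13+15+17+10+23+11 = 89
Base → B → T → Z → M → G → A: 13+15+17+31+21+23 = 120
Base → B → T → Z → M → A → G: 13+15+17+31+11+23 = 110
Base → B → T → Z → A → G → M: 13+15+17+26+23+21 = 115
Base → B → T → Z → A → M → G: 13+15+17+26+11+21 = 103
Base → B → T → G → Z → M → A: 13+15+27+10+31+11 = 107
Base → B → T → G → Z → A → M: 13+15+27+10+26+11 = 102
… (712 more)
Base → A → M → B → T → Z → G: 3+11+9+15+17+10 = 65  ← best
The minimum is 65.
One shortest path: Base → A → M → B → T → Z → G.

Shortest open route: 65 min.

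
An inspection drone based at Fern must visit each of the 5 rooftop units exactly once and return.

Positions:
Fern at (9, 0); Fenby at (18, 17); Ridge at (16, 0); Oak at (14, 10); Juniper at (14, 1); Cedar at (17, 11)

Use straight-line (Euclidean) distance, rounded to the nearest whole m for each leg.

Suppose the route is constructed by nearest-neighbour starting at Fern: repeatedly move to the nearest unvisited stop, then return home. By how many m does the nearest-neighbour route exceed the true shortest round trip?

From Fern: Juniper=5, Ridge=7, Oak=11, Cedar=14, Fenby=19 → choose Juniper (5).
From Juniper: Ridge=2, Oak=9, Cedar=10, Fenby=16 → choose Ridge (2).
From Ridge: Oak=10, Cedar=11, Fenby=17 → choose Oak (10).
From Oak: Cedar=3, Fenby=8 → choose Cedar (3).
From Cedar: Fenby=6 → choose Fenby (6).
NN route Fern → Juniper → Ridge → Oak → Cedar → Fenby → Fern costs 45.
Optimal: Fern → Oak → Fenby → Cedar → Ridge → Juniper → Fern costs 43 (by enumerating all 60 distinct tours).
Excess = 45 − 43 = 2.

2 m longer than the optimal tour.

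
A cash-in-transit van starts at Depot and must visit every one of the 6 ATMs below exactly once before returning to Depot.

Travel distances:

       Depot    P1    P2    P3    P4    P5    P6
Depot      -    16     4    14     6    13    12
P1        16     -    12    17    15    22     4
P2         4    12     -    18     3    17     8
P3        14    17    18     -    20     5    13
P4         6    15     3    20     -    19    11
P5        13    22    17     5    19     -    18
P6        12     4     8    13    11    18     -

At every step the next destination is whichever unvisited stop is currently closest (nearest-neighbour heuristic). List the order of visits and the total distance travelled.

Depot → [P2:4 / P4:6 / P6:12 / P5:13 / P3:14 / P1:16] → P2 (4)
P2 → [P4:3 / P6:8 / P1:12 / P5:17 / P3:18] → P4 (3)
P4 → [P6:11 / P1:15 / P5:19 / P3:20] → P6 (11)
P6 → [P1:4 / P3:13 / P5:18] → P1 (4)
P1 → [P3:17 / P5:22] → P3 (17)
P3 → [P5:5] → P5 (5)
Return P5→Depot: 13.
Total = 4 + 3 + 11 + 4 + 17 + 5 + 13 = 57.

Nearest-neighbour total = 57; route Depot → P2 → P4 → P6 → P1 → P3 → P5 → Depot.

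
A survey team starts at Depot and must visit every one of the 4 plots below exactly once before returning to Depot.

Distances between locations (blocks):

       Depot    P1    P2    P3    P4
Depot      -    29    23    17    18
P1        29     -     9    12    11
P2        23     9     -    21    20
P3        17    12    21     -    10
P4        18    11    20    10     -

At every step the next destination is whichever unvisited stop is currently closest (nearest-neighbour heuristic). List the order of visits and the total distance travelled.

Depot → [P3:17 / P4:18 / P2:23 / P1:29] → P3 (17)
P3 → [P4:10 / P1:12 / P2:21] → P4 (10)
P4 → [P1:11 / P2:20] → P1 (11)
P1 → [P2:9] → P2 (9)
Return P2→Depot: 23.
Total = 17 + 10 + 11 + 9 + 23 = 70.

70 blocks along Depot → P3 → P4 → P1 → P2 → Depot.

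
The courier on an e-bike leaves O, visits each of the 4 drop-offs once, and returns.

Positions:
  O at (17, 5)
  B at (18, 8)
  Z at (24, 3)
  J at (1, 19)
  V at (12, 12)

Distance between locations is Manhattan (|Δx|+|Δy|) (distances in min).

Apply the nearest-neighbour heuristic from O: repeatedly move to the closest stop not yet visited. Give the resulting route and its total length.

At O the remaining stops are B 4, Z 9, V 12, J 30; go to B.
At B the remaining stops are V 10, Z 11, J 28; go to V.
At V the remaining stops are J 18, Z 21; go to J.
At J the remaining stops are Z 39; go to Z.
Return Z→O: 9.
Total = 4 + 10 + 18 + 39 + 9 = 80.

Total distance 80 min via the nearest-neighbour route O → B → V → J → Z → O.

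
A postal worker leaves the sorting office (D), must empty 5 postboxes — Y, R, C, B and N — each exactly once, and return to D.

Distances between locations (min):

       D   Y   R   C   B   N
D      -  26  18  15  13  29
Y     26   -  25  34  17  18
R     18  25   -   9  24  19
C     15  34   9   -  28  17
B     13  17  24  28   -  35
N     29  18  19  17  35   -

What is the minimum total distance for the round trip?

D→Y→R→C→B→N→D: 26+25+9+28+35+29 = 152
D→Y→R→C→N→B→D: 26+25+9+17+35+13 = 125
D→Y→R→B→C→N→D: 26+25+24+28+17+29 = 149
D→Y→R→B→N→C→D: 26+25+24+35+17+15 = 142
D→Y→R→N→C→B→D: 26+25+19+17+28+13 = 128
D→Y→R→N→B→C→D: 26+25+19+35+28+15 = 148
D→Y→C→R→B→N→D: 26+34+9+24+35+29 = 157
D→Y→C→R→N→B→D: 26+34+9+19+35+13 = 136
D→Y→C→B→R→N→D: 26+34+28+24+19+29 = 160
D→Y→C→B→N→R→D: 26+34+28+35+19+18 = 160
D→Y→C→N→R→B→D: 26+34+17+19+24+13 = 133
D→Y→C→N→B→R→D: 26+34+17+35+24+18 = 154
D→Y→B→R→C→N→D: 26+17+24+9+17+29 = 122
D→Y→B→R→N→C→D: 26+17+24+19+17+15 = 118
… (46 more)
D→C→R→N→Y→B→D: 15+9+19+18+17+13 = 91  ← best
The minimum is 91.
One optimal route: D → C → R → N → Y → B → D (or its reverse).

Minimum total distance: 91 min.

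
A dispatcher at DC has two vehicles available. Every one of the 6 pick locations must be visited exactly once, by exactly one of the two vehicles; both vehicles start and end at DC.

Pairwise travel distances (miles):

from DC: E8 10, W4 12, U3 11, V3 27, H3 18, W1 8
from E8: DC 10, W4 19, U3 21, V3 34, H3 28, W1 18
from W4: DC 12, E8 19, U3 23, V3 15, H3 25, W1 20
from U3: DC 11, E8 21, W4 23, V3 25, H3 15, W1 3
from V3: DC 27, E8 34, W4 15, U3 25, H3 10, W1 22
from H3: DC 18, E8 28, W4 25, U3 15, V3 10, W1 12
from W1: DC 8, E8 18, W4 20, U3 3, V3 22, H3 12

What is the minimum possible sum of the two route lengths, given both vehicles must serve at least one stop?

83 miles — the smallest possible combined total.

Check every non-empty split of the stops between the two vehicles; for each half take its own optimal tour:
  {E8} + {W4, U3, V3, H3, W1}: 20 + 63 = 83
  {W4} + {E8, U3, V3, H3, W1}: 24 + 80 = 104
  {E8, W4} + {U3, V3, H3, W1}: 41 + 63 = 104
  {U3} + {E8, W4, V3, H3, W1}: 22 + 74 = 96
  {E8, U3} + {W4, V3, H3, W1}: 42 + 57 = 99
  {W4, U3} + {E8, V3, H3, W1}: 46 + 74 = 120
  … (31 splits in total)
Best: vehicle 1 DC → E8 → DC = 20; vehicle 2 DC → W4 → V3 → H3 → U3 → W1 → DC = 63; combined 83.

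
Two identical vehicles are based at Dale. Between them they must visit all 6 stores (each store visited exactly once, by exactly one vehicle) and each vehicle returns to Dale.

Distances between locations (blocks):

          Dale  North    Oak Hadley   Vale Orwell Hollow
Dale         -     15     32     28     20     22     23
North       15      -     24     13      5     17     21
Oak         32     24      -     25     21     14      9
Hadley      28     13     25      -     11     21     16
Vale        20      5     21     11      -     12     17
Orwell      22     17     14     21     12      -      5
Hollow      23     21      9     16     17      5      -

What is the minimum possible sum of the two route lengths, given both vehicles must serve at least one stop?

Try each way of splitting the stops between the two vehicles (each non-empty) and, for each split, find the best tour for each vehicle:
  {North} + {Oak, Hadley, Vale, Orwell, Hollow}: 30 + 92 = 122
  {Oak} + {North, Hadley, Vale, Orwell, Hollow}: 64 + 74 = 138
  {North, Oak} + {Hadley, Vale, Orwell, Hollow}: 71 + 74 = 145
  {Hadley} + {North, Oak, Vale, Orwell, Hollow}: 56 + 77 = 133
  {North, Hadley} + {Oak, Vale, Orwell, Hollow}: 56 + 77 = 133
  {Oak, Hadley} + {North, Vale, Orwell, Hollow}: 85 + 60 = 145
  … (31 splits in total)
Best: vehicle 1 Dale → North → Dale = 30; vehicle 2 Dale → Vale → Hadley → Oak → Hollow → Orwell → Dale = 92; combined 122.

Minimum combined distance: 122 blocks.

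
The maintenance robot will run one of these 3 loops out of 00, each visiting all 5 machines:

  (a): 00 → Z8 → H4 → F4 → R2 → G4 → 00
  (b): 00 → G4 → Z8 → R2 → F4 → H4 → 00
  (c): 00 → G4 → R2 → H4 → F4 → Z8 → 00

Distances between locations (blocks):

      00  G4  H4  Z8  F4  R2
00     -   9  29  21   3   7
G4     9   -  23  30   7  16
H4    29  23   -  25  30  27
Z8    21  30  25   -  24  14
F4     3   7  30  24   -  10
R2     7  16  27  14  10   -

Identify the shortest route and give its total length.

(a): 21 + 25 + 30 + 10 + 16 + 9 = 111
(b): 9 + 30 + 14 + 10 + 30 + 29 = 122
(c): 9 + 16 + 27 + 30 + 24 + 21 = 127

111 blocks — (a) is the shortest.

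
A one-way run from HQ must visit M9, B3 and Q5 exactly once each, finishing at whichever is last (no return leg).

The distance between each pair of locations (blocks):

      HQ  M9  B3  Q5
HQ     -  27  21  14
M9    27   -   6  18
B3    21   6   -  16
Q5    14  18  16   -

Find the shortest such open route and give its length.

There are 3! = 6 possible orderings.
HQ→M9→B3→Q5: 27+6+16 = 49
HQ→M9→Q5→B3: 27+18+16 = 61
HQ→B3→M9→Q5: 21+6+18 = 45
HQ→B3→Q5→M9: 21+16+18 = 55
HQ→Q5→M9→B3: 14+18+6 = 38
HQ→Q5→B3→M9: 14+16+6 = 36
The minimum is 36.
One shortest path: HQ → Q5 → B3 → M9.

36 blocks — the minimum one-way total.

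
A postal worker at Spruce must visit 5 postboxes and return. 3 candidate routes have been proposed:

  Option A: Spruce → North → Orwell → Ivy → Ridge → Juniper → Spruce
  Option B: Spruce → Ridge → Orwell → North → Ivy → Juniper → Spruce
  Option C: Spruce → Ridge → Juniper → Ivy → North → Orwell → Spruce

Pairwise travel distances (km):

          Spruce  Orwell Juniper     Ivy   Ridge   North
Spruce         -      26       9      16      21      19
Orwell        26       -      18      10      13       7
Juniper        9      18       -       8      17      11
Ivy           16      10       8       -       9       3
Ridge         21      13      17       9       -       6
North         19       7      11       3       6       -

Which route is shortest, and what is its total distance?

Shortest is Option B, total 61 km.

Option A: 19 + 7 + 10 + 9 + 17 + 9 = 71
Option B: 21 + 13 + 7 + 3 + 8 + 9 = 61
Option C: 21 + 17 + 8 + 3 + 7 + 26 = 82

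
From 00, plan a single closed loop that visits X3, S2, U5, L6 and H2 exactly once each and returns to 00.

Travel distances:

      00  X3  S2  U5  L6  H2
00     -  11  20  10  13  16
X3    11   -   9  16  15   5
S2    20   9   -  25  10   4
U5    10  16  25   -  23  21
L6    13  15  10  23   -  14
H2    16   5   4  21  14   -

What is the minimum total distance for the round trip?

Shortest round trip = 58.

With 5 stops there are 5!/2 = 60 distinct round trips (a route and its reverse cost the same).
00 - X3 - S2 - U5 - L6 - H2 - 00: 11+9+25+23+14+16 = 98
00 - X3 - S2 - U5 - H2 - L6 - 00: 11+9+25+21+14+13 = 93
00 - X3 - S2 - L6 - U5 - H2 - 00: 11+9+10+23+21+16 = 90
00 - X3 - S2 - L6 - H2 - U5 - 00: 11+9+10+14+21+10 = 75
00 - X3 - S2 - H2 - U5 - L6 - 00: 11+9+4+21+23+13 = 81
00 - X3 - S2 - H2 - L6 - U5 - 00: 11+9+4+14+23+10 = 71
00 - X3 - U5 - S2 - L6 - H2 - 00: 11+16+25+10+14+16 = 92
00 - X3 - U5 - S2 - H2 - L6 - 00: 11+16+25+4+14+13 = 83
00 - X3 - U5 - L6 - S2 - H2 - 00: 11+16+23+10+4+16 = 80
00 - X3 - U5 - L6 - H2 - S2 - 00: 11+16+23+14+4+20 = 88
00 - X3 - U5 - H2 - S2 - L6 - 00: 11+16+21+4+10+13 = 75
00 - X3 - U5 - H2 - L6 - S2 - 00: 11+16+21+14+10+20 = 92
00 - X3 - L6 - S2 - U5 - H2 - 00: 11+15+10+25+21+16 = 98
00 - X3 - L6 - S2 - H2 - U5 - 00: 11+15+10+4+21+10 = 71
… (46 more)
00 - U5 - X3 - H2 - S2 - L6 - 00: 10+16+5+4+10+13 = 58  ← best
The minimum is 58.
One optimal route: 00 → U5 → X3 → H2 → S2 → L6 → 00 (or its reverse).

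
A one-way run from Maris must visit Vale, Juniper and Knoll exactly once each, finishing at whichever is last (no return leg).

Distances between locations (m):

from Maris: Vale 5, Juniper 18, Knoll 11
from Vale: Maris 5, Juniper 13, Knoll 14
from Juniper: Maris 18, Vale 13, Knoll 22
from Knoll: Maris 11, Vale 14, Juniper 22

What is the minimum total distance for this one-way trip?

There are 3! = 6 possible orderings.
Maris → Vale → Juniper → Knoll: 5+13+22 = 40
Maris → Vale → Knoll → Juniper: 5+14+22 = 41
Maris → Juniper → Vale → Knoll: 18+13+14 = 45
Maris → Juniper → Knoll → Vale: 18+22+14 = 54
Maris → Knoll → Vale → Juniper: 11+14+13 = 38
Maris → Knoll → Juniper → Vale: 11+22+13 = 46
The minimum is 38.
One shortest path: Maris → Knoll → Vale → Juniper.

Minimum one-way distance = 38 m.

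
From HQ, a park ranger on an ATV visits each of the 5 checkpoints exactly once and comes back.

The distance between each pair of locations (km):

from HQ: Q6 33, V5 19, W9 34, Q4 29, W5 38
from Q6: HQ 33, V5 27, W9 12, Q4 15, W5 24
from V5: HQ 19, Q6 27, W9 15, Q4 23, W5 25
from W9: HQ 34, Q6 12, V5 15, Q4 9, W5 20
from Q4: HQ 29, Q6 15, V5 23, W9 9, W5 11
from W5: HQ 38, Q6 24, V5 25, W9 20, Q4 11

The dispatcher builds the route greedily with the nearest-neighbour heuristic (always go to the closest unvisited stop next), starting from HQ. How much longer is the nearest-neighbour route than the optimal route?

From HQ: V5=19, Q4=29, Q6=33, W9=34, W5=38 → choose V5 (19).
From V5: W9=15, Q4=23, W5=25, Q6=27 → choose W9 (15).
From W9: Q4=9, Q6=12, W5=20 → choose Q4 (9).
From Q4: W5=11, Q6=15 → choose W5 (11).
From W5: Q6=24 → choose Q6 (24).
NN route HQ → V5 → W9 → Q4 → W5 → Q6 → HQ costs 111.
Optimal: HQ → Q6 → W9 → Q4 → W5 → V5 → HQ costs 109 (by enumerating all 60 distinct tours).
Excess = 111 − 109 = 2.

2 km longer than the optimal tour.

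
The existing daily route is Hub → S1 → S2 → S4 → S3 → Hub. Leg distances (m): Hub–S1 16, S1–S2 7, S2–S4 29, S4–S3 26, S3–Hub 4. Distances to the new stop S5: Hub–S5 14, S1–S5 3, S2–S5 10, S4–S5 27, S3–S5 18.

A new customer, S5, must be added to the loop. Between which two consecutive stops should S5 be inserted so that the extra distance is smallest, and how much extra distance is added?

Insertion cost between consecutive stops i–j is d(i,S5) + d(S5,j) − d(i,j):
  between Hub and S1: 14 + 3 − 16 = 1
  between S1 and S2: 3 + 10 − 7 = 6
  between S2 and S4: 10 + 27 − 29 = 8
  between S4 and S3: 27 + 18 − 26 = 19
  between S3 and Hub: 18 + 14 − 4 = 28
Cheapest insertion is between Hub and S1, adding 1.
New total = 82 + 1 = 83.

Minimum extra distance: 1 m, inserting S5 between Hub and S1.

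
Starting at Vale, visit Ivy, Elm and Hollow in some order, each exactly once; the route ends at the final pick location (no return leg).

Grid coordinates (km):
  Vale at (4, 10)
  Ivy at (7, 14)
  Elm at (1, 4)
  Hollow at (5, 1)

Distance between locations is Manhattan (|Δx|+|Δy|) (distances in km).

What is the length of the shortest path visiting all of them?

Shortest open route: 29 km.

There are 3! = 6 possible orderings.
Vale - Ivy - Elm - Hollow: 7+16+7 = 30
Vale - Ivy - Hollow - Elm: 7+15+7 = 29
Vale - Elm - Ivy - Hollow: 9+16+15 = 40
Vale - Elm - Hollow - Ivy: 9+7+15 = 31
Vale - Hollow - Ivy - Elm: 10+15+16 = 41
Vale - Hollow - Elm - Ivy: 10+7+16 = 33
The minimum is 29.
One shortest path: Vale → Ivy → Hollow → Elm.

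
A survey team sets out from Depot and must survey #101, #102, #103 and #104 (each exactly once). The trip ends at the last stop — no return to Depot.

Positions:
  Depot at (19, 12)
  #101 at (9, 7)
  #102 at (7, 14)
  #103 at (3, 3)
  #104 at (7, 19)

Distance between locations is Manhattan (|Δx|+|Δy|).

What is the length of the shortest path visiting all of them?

There are 4! = 24 possible orderings.
Depot → #101 → #102 → #103 → #104: 15+9+15+20 = 59
Depot → #101 → #102 → #104 → #103: 15+9+5+20 = 49
Depot → #101 → #103 → #102 → #104: 15+10+15+5 = 45
Depot → #101 → #103 → #104 → #102: 15+10+20+5 = 50
Depot → #101 → #104 → #102 → #103: 15+14+5+15 = 49
Depot → #101 → #104 → #103 → #102: 15+14+20+15 = 64
Depot → #102 → #101 → #103 → #104: 14+9+10+20 = 53
Depot → #102 → #101 → #104 → #103: 14+9+14+20 = 57
Depot → #102 → #103 → #101 → #104: 14+15+10+14 = 53
Depot → #102 → #103 → #104 → #101: 14+15+20+14 = 63
Depot → #102 → #104 → #101 → #103: 14+5+14+10 = 43
Depot → #102 → #104 → #103 → #101: 14+5+20+10 = 49
Depot → #103 → #101 → #102 → #104: 25+10+9+5 = 49
Depot → #103 → #101 → #104 → #102: 25+10+14+5 = 54
… (10 more)
The minimum is 43.
One shortest path: Depot → #102 → #104 → #101 → #103.

Minimum one-way distance = 43.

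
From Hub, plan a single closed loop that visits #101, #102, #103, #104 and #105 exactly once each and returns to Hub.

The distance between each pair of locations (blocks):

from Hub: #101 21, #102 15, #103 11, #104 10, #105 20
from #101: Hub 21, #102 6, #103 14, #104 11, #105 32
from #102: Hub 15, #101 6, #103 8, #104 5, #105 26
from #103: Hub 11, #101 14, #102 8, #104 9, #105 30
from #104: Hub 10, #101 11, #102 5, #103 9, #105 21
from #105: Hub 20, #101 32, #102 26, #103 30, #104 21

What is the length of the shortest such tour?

77 blocks — the shortest possible round trip.

There are 60 distinct closed tours to check (reversals are equivalent).
Hub→#101→#102→#103→#104→#105→Hub: 21+6+8+9+21+20 = 85
Hub→#101→#102→#103→#105→#104→Hub: 21+6+8+30+21+10 = 96
Hub→#101→#102→#104→#103→#105→Hub: 21+6+5+9+30+20 = 91
Hub→#101→#102→#104→#105→#103→Hub: 21+6+5+21+30+11 = 94
Hub→#101→#102→#105→#103→#104→Hub: 21+6+26+30+9+10 = 102
Hub→#101→#102→#105→#104→#103→Hub: 21+6+26+21+9+11 = 94
Hub→#101→#103→#102→#104→#105→Hub: 21+14+8+5+21+20 = 89
Hub→#101→#103→#102→#105→#104→Hub: 21+14+8+26+21+10 = 100
Hub→#101→#103→#104→#102→#105→Hub: 21+14+9+5+26+20 = 95
Hub→#101→#103→#104→#105→#102→Hub: 21+14+9+21+26+15 = 106
Hub→#101→#103→#105→#102→#104→Hub: 21+14+30+26+5+10 = 106
Hub→#101→#103→#105→#104→#102→Hub: 21+14+30+21+5+15 = 106
Hub→#101→#104→#102→#103→#105→Hub: 21+11+5+8+30+20 = 95
Hub→#101→#104→#102→#105→#103→Hub: 21+11+5+26+30+11 = 104
… (46 more)
Hub→#103→#101→#102→#104→#105→Hub: 11+14+6+5+21+20 = 77  ← best
The minimum is 77.
One optimal route: Hub → #103 → #101 → #102 → #104 → #105 → Hub (or its reverse).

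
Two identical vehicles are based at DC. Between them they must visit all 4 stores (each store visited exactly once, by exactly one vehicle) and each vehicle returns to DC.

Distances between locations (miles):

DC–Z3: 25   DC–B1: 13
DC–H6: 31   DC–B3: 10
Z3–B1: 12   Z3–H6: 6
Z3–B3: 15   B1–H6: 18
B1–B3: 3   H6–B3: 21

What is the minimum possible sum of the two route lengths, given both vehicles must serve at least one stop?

Check every non-empty split of the stops between the two vehicles; for each half take its own optimal tour:
  {Z3} + {B1, H6, B3}: 50 + 62 = 112
  {B1} + {Z3, H6, B3}: 26 + 62 = 88
  {Z3, B1} + {H6, B3}: 50 + 62 = 112
  {H6} + {Z3, B1, B3}: 62 + 50 = 112
  {Z3, H6} + {B1, B3}: 62 + 26 = 88
  {B1, H6} + {Z3, B3}: 62 + 50 = 112
  … (7 splits in total)
  {Z3, B1, H6} + {B3}: 62 + 20 = 82  ← best
Best: vehicle 1 DC → Z3 → H6 → B1 → DC = 62; vehicle 2 DC → B3 → DC = 20; combined 82.

Minimum combined distance: 82 miles.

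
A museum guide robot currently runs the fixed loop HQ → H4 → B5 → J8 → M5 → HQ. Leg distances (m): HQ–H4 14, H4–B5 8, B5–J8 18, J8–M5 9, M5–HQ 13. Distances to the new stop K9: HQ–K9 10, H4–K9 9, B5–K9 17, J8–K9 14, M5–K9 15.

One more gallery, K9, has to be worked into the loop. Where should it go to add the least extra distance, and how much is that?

+5 m — insert K9 between HQ and H4.

Insertion cost between consecutive stops i–j is d(i,K9) + d(K9,j) − d(i,j):
  between HQ and H4: 10 + 9 − 14 = 5
  between H4 and B5: 9 + 17 − 8 = 18
  between B5 and J8: 17 + 14 − 18 = 13
  between J8 and M5: 14 + 15 − 9 = 20
  between M5 and HQ: 15 + 10 − 13 = 12
Cheapest insertion is between HQ and H4, adding 5.
New total = 62 + 5 = 67.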